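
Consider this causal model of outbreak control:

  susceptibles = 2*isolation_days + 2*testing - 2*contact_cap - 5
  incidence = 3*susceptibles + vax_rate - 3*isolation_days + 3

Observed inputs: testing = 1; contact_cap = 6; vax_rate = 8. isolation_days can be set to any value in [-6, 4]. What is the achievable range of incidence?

-52 to -22

Substituting into the susceptibles equation gives susceptibles = 2*isolation_days - 15.
This gives incidence = 3*isolation_days - 34.
Linear in isolation_days, so extremes are at the endpoints: isolation_days = -6 gives incidence = -52; isolation_days = 4 gives incidence = -22.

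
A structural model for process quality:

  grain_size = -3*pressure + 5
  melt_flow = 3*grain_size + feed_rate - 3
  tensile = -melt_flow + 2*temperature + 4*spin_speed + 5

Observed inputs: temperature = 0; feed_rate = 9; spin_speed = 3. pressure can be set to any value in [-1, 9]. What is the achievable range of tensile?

Substituting into the melt_flow equation gives melt_flow = -9*pressure + 21.
Substituting into the tensile equation gives tensile = 9*pressure - 4.
Linear in pressure, so extremes are at the endpoints: pressure = -1 gives tensile = -13; pressure = 9 gives tensile = 77.

-13 to 77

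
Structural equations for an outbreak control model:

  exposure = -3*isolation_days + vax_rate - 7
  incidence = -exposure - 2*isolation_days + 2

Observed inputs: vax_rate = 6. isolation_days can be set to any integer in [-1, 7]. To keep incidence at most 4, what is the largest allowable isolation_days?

isolation_days = 1

Substituting into the exposure equation gives exposure = -3*isolation_days - 1.
So incidence = isolation_days + 3.
Require isolation_days + 3 ≤ 4, so isolation_days ≤ 1.
The largest integer in [-1, 7] satisfying this is 1.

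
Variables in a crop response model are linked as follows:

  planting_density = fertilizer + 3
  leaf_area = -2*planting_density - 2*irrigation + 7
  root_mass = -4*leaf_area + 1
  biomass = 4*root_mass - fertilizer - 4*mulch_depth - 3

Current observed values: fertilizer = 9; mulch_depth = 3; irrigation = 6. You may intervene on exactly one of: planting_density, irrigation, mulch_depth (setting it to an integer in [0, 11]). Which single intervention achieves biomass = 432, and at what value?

set mulch_depth = 6

Intervening on planting_density: biomass = 32*planting_density + 60. Reaching 432 requires planting_density = 93/8, not an integer.
Intervening on irrigation: biomass = 32*irrigation + 252. Reaching 432 requires irrigation = 45/8, not an integer.
Intervening on mulch_depth: with other inputs at their observed values, biomass = -4*mulch_depth + 456. Solving for 432 gives mulch_depth = 6, within [0, 11].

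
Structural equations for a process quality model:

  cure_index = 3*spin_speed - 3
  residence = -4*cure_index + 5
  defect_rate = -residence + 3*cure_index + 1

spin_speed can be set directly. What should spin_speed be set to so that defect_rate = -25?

Substituting into the residence equation gives residence = -12*spin_speed + 17.
Substituting into the defect_rate equation gives defect_rate = 21*spin_speed - 25.
Solve 21*spin_speed - 25 = -25: spin_speed = (-25 + 25) / 21 = 0.

spin_speed = 0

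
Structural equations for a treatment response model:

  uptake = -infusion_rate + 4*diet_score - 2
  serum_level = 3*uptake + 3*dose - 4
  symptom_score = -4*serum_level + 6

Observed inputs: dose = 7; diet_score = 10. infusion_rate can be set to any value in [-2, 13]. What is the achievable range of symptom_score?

-542 to -362

Substituting into the uptake equation gives uptake = -infusion_rate + 38.
serum_level becomes -3*infusion_rate + 131.
This gives symptom_score = 12*infusion_rate - 518.
Linear in infusion_rate, so extremes are at the endpoints: infusion_rate = -2 gives symptom_score = -542; infusion_rate = 13 gives symptom_score = -362.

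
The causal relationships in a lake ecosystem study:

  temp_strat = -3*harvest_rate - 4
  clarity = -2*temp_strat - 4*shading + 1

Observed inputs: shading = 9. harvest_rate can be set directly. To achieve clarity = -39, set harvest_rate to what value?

harvest_rate = -2

Substituting into the clarity equation gives clarity = 6*harvest_rate - 27.
Solve 6*harvest_rate - 27 = -39: harvest_rate = (-39 + 27) / 6 = -2.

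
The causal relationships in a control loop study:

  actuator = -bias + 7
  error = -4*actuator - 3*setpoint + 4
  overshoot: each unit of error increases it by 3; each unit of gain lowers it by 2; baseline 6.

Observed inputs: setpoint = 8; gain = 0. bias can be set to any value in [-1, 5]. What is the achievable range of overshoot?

-150 to -78

Substituting into the error equation gives error = 4*bias - 48.
overshoot becomes 12*bias - 138.
Linear in bias, so extremes are at the endpoints: bias = -1 gives overshoot = -150; bias = 5 gives overshoot = -78.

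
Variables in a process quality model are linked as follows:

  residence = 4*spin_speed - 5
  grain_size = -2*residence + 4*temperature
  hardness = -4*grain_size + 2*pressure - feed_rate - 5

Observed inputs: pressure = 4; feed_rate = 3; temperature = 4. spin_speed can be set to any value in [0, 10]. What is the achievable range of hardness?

Substituting into the grain_size equation gives grain_size = -8*spin_speed + 26.
So hardness = 32*spin_speed - 104.
Linear in spin_speed, so extremes are at the endpoints: spin_speed = 0 gives hardness = -104; spin_speed = 10 gives hardness = 216.

-104 to 216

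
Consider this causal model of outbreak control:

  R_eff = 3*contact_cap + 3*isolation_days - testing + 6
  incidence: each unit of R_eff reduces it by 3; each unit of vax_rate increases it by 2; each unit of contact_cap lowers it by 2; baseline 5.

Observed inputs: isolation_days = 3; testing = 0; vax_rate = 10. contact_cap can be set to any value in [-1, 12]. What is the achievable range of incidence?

-152 to -9

Substituting into the R_eff equation gives R_eff = 3*contact_cap + 15.
Substituting into the incidence equation gives incidence = -11*contact_cap - 20.
Linear in contact_cap, so extremes are at the endpoints: contact_cap = -1 gives incidence = -9; contact_cap = 12 gives incidence = -152.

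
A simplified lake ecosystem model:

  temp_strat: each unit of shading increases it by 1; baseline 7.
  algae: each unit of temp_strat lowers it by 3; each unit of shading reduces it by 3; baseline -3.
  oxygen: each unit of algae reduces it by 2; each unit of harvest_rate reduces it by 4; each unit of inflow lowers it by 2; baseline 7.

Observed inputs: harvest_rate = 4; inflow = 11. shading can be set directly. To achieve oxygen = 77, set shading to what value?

Substituting into the algae equation gives algae = -6*shading - 24.
oxygen becomes 12*shading + 17.
Solve 12*shading + 17 = 77: shading = (77 - 17) / 12 = 5.

shading = 5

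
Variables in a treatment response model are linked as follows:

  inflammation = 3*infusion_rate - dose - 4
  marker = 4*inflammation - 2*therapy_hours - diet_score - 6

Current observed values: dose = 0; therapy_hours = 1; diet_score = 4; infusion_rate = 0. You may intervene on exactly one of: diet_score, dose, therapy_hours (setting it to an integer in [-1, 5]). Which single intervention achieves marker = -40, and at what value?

set dose = 3

Intervening on diet_score: marker = -diet_score - 24. Reaching -40 requires diet_score = 16, outside [-1, 5].
Intervening on dose: with other inputs at their observed values, marker = -4*dose - 28. Solving for -40 gives dose = 3, within [-1, 5].
Intervening on therapy_hours: marker = -2*therapy_hours - 26. Reaching -40 requires therapy_hours = 7, outside [-1, 5].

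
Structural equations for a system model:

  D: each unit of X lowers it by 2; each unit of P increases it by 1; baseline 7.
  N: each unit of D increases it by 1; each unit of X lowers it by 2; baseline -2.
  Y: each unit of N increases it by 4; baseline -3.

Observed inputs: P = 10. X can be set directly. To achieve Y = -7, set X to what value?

Substituting into the D equation gives D = -2*X + 17.
So N = -4*X + 15.
Substituting into the Y equation gives Y = -16*X + 57.
Solve -16*X + 57 = -7: X = (-7 - 57) / -16 = 4.

X = 4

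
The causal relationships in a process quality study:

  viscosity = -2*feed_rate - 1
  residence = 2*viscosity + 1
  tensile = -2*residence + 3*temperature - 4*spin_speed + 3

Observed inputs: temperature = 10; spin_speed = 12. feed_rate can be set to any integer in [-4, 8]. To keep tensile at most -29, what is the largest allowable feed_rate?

feed_rate = -2

Substituting into the residence equation gives residence = -4*feed_rate - 1.
Substituting into the tensile equation gives tensile = 8*feed_rate - 13.
Require 8*feed_rate - 13 ≤ -29, so feed_rate ≤ -2.
The largest integer in [-4, 8] satisfying this is -2.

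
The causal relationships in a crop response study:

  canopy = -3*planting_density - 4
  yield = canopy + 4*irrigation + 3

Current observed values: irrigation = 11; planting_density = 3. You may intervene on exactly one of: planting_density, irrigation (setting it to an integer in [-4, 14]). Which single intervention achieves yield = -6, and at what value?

Intervening on planting_density: yield = -3*planting_density + 43. Reaching -6 requires planting_density = 49/3, not an integer.
Intervening on irrigation: with other inputs at their observed values, yield = 4*irrigation - 10. Solving for -6 gives irrigation = 1, within [-4, 14].

set irrigation = 1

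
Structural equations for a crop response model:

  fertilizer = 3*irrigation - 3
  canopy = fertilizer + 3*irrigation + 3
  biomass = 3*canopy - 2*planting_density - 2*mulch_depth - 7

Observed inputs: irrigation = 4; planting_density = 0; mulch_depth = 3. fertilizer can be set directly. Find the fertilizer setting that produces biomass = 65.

Intervening on fertilizer fixes its value directly, overriding its dependence on irrigation.
Substituting into the canopy equation gives canopy = fertilizer + 15.
Substituting into the biomass equation gives biomass = 3*fertilizer + 32.
Solve 3*fertilizer + 32 = 65: fertilizer = (65 - 32) / 3 = 11.

fertilizer = 11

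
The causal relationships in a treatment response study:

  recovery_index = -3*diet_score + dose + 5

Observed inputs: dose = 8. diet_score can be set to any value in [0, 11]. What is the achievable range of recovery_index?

Substituting into the recovery_index equation gives recovery_index = -3*diet_score + 13.
Linear in diet_score, so extremes are at the endpoints: diet_score = 0 gives recovery_index = 13; diet_score = 11 gives recovery_index = -20.

-20 to 13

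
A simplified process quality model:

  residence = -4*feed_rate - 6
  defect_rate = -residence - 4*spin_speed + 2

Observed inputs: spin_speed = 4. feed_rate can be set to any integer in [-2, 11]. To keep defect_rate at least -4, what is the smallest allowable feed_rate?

feed_rate = 1

Substituting into the defect_rate equation gives defect_rate = 4*feed_rate - 8.
Require 4*feed_rate - 8 ≥ -4, so feed_rate ≥ 1.
The smallest integer in [-2, 11] satisfying this is 1.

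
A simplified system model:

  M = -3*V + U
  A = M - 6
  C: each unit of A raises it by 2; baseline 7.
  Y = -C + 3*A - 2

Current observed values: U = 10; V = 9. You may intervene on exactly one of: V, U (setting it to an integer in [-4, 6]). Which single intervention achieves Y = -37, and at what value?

set U = 5

Intervening on V: Y = -3*V - 5. Reaching -37 requires V = 32/3, not an integer.
Intervening on U: with other inputs at their observed values, Y = U - 42. Solving for -37 gives U = 5, within [-4, 6].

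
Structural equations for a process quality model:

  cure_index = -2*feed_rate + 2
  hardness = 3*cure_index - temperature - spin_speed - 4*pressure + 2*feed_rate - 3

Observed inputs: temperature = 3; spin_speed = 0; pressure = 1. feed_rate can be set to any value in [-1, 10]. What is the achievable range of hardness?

Substituting into the hardness equation gives hardness = -4*feed_rate - 4.
Linear in feed_rate, so extremes are at the endpoints: feed_rate = -1 gives hardness = 0; feed_rate = 10 gives hardness = -44.

-44 to 0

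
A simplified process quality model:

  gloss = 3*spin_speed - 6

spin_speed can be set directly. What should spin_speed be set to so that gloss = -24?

Solve 3*spin_speed - 6 = -24: spin_speed = (-24 + 6) / 3 = -6.

spin_speed = -6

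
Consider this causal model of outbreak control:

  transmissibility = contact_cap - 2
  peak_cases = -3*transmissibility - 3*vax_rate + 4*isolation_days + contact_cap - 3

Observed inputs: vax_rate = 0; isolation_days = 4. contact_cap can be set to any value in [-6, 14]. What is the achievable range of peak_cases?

-9 to 31

Substituting into the peak_cases equation gives peak_cases = -2*contact_cap + 19.
Linear in contact_cap, so extremes are at the endpoints: contact_cap = -6 gives peak_cases = 31; contact_cap = 14 gives peak_cases = -9.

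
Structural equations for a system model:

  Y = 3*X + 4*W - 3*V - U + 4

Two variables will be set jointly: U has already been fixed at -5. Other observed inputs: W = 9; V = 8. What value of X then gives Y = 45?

X = 8

With U held at -5:
Substituting into the Y equation gives Y = 3*X + 21.
Solve 3*X + 21 = 45: X = (45 - 21) / 3 = 8.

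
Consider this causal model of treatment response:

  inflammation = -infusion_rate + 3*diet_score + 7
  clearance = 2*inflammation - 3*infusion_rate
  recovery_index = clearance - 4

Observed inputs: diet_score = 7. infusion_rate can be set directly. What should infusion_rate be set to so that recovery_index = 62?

Substituting into the inflammation equation gives inflammation = -infusion_rate + 28.
So clearance = -5*infusion_rate + 56.
Substituting into the recovery_index equation gives recovery_index = -5*infusion_rate + 52.
Solve -5*infusion_rate + 52 = 62: infusion_rate = (62 - 52) / -5 = -2.

infusion_rate = -2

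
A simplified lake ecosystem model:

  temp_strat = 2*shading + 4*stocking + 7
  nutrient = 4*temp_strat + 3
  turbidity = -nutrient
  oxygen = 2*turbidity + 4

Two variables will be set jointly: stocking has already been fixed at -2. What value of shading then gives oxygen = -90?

With stocking held at -2:
Substituting into the temp_strat equation gives temp_strat = 2*shading - 1.
Substituting into the nutrient equation gives nutrient = 8*shading - 1.
Substituting into the turbidity equation gives turbidity = -8*shading + 1.
Substituting into the oxygen equation gives oxygen = -16*shading + 6.
Solve -16*shading + 6 = -90: shading = (-90 - 6) / -16 = 6.

shading = 6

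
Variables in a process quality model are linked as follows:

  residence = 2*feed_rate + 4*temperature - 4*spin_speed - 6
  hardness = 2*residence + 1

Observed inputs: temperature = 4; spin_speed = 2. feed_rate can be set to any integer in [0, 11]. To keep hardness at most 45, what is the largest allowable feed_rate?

feed_rate = 10

Substituting into the residence equation gives residence = 2*feed_rate + 2.
So hardness = 4*feed_rate + 5.
Require 4*feed_rate + 5 ≤ 45, so feed_rate ≤ 10.
The largest integer in [0, 11] satisfying this is 10.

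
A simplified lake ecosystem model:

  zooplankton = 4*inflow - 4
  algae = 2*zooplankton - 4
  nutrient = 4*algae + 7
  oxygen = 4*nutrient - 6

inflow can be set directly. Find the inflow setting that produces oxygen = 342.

Substituting into the algae equation gives algae = 8*inflow - 12.
This gives nutrient = 32*inflow - 41.
Substituting into the oxygen equation gives oxygen = 128*inflow - 170.
Solve 128*inflow - 170 = 342: inflow = (342 + 170) / 128 = 4.

inflow = 4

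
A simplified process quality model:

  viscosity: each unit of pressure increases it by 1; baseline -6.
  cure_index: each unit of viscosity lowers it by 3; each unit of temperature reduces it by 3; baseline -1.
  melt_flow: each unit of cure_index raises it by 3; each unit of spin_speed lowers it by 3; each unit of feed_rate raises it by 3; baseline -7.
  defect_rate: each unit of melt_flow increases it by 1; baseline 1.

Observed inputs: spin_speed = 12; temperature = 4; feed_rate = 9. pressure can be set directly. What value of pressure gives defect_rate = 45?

pressure = -5

Substituting into the cure_index equation gives cure_index = -3*pressure + 5.
This gives melt_flow = -9*pressure - 1.
defect_rate becomes -9*pressure.
Solve -9*pressure = 45: pressure = 45 / -9 = -5.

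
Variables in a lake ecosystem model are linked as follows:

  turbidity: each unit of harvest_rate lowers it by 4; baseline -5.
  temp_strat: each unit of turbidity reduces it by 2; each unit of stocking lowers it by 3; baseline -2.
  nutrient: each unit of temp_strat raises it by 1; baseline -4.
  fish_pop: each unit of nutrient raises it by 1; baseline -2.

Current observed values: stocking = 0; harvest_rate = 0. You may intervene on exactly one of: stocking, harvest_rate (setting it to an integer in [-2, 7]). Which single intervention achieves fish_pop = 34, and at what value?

set harvest_rate = 4

Intervening on stocking: fish_pop = -3*stocking + 2. Reaching 34 requires stocking = -32/3, not an integer.
Intervening on harvest_rate: with other inputs at their observed values, fish_pop = 8*harvest_rate + 2. Solving for 34 gives harvest_rate = 4, within [-2, 7].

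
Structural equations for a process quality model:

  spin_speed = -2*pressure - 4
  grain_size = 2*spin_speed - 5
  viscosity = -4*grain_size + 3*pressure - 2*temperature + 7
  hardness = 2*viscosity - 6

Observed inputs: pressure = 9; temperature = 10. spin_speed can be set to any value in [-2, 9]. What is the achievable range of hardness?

Intervening on spin_speed fixes its value directly, overriding its dependence on pressure.
Substituting into the viscosity equation gives viscosity = -8*spin_speed + 34.
So hardness = -16*spin_speed + 62.
Linear in spin_speed, so extremes are at the endpoints: spin_speed = -2 gives hardness = 94; spin_speed = 9 gives hardness = -82.

-82 to 94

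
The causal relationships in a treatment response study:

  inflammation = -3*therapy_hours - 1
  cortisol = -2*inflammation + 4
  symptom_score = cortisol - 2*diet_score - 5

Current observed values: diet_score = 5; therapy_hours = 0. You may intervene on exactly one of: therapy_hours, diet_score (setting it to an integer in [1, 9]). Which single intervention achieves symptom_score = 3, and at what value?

Intervening on therapy_hours: with other inputs at their observed values, symptom_score = 6*therapy_hours - 9. Solving for 3 gives therapy_hours = 2, within [1, 9].
Intervening on diet_score: symptom_score = -2*diet_score + 1. Reaching 3 requires diet_score = -1, outside [1, 9].

set therapy_hours = 2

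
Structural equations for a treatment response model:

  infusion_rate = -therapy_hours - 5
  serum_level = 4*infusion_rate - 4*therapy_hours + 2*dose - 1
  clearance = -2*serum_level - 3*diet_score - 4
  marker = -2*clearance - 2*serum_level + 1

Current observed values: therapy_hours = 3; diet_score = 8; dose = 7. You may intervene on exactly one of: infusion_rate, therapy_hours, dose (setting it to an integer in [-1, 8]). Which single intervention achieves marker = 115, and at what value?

set infusion_rate = 7

Intervening on infusion_rate: with other inputs at their observed values, marker = 8*infusion_rate + 59. Solving for 115 gives infusion_rate = 7, within [-1, 8].
Intervening on therapy_hours: marker = -16*therapy_hours + 43. Reaching 115 requires therapy_hours = -9/2, not an integer.
Intervening on dose: marker = 4*dose - 33. Reaching 115 requires dose = 37, outside [-1, 8].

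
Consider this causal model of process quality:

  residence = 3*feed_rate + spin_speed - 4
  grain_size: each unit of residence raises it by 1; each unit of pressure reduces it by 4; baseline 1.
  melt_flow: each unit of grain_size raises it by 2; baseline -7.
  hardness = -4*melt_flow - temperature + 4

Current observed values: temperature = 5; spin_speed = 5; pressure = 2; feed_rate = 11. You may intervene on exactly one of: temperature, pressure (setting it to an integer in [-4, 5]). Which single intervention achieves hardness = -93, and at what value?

set pressure = 5

Intervening on temperature: hardness = -temperature - 184. Reaching -93 requires temperature = -91, outside [-4, 5].
Intervening on pressure: with other inputs at their observed values, hardness = 32*pressure - 253. Solving for -93 gives pressure = 5, within [-4, 5].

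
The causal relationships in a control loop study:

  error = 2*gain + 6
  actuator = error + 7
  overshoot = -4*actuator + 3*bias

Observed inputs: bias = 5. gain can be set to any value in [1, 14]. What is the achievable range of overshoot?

-149 to -45

Substituting into the actuator equation gives actuator = 2*gain + 13.
So overshoot = -8*gain - 37.
Linear in gain, so extremes are at the endpoints: gain = 1 gives overshoot = -45; gain = 14 gives overshoot = -149.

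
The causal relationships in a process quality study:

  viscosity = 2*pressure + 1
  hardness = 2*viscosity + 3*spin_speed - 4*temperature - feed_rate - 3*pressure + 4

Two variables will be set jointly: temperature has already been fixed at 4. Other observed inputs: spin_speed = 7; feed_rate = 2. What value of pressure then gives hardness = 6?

pressure = -3

With temperature held at 4:
Substituting into the hardness equation gives hardness = pressure + 9.
Solve pressure + 9 = 6: pressure = (6 - 9) / 1 = -3.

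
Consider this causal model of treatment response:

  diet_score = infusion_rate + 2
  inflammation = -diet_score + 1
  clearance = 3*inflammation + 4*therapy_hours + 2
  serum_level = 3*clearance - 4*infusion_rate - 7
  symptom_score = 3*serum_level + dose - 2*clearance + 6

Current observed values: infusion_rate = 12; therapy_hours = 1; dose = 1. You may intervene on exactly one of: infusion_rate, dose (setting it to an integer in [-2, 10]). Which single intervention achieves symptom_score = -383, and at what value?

set dose = 7

Intervening on infusion_rate: symptom_score = -33*infusion_rate + 7. Reaching -383 requires infusion_rate = 130/11, not an integer.
Intervening on dose: with other inputs at their observed values, symptom_score = dose - 390. Solving for -383 gives dose = 7, within [-2, 10].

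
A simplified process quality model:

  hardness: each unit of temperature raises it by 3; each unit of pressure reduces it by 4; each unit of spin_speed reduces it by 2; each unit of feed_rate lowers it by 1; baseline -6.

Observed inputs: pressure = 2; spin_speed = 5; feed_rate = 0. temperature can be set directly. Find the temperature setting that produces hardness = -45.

temperature = -7

Substituting into the hardness equation gives hardness = 3*temperature - 24.
Solve 3*temperature - 24 = -45: temperature = (-45 + 24) / 3 = -7.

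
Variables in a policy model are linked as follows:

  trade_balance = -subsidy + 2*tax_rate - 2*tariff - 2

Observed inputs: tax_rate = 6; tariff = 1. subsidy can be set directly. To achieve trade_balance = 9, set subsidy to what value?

subsidy = -1

Substituting into the trade_balance equation gives trade_balance = -subsidy + 8.
Solve -subsidy + 8 = 9: subsidy = (9 - 8) / -1 = -1.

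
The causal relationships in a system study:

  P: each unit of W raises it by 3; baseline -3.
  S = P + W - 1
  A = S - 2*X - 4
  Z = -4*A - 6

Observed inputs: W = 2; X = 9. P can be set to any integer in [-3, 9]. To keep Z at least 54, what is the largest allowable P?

Intervening on P fixes its value directly, overriding its dependence on W.
Substituting into the S equation gives S = P + 1.
So A = P - 21.
This gives Z = -4*P + 78.
Require -4*P + 78 ≥ 54, so P ≤ 6.
The largest integer in [-3, 9] satisfying this is 6.

P = 6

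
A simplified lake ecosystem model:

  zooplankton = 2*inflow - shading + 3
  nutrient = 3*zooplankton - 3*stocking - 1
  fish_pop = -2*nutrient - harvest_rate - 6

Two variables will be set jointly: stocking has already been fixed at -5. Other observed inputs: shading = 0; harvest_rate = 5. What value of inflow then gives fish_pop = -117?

inflow = 5

With stocking held at -5:
Substituting into the zooplankton equation gives zooplankton = 2*inflow + 3.
Substituting into the nutrient equation gives nutrient = 6*inflow + 23.
Substituting into the fish_pop equation gives fish_pop = -12*inflow - 57.
Solve -12*inflow - 57 = -117: inflow = (-117 + 57) / -12 = 5.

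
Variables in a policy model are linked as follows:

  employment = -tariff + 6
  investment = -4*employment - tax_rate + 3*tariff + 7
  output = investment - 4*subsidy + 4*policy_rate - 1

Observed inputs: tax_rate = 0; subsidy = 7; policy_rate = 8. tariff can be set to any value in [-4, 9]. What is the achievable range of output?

Substituting into the investment equation gives investment = 7*tariff - 17.
Substituting into the output equation gives output = 7*tariff - 14.
Linear in tariff, so extremes are at the endpoints: tariff = -4 gives output = -42; tariff = 9 gives output = 49.

-42 to 49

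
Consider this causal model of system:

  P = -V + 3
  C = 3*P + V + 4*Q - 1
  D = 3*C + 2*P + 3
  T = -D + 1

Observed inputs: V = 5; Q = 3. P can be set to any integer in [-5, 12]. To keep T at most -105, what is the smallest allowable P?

P = 5

Intervening on P fixes its value directly, overriding its dependence on V.
Substituting into the C equation gives C = 3*P + 16.
Substituting into the D equation gives D = 11*P + 51.
Substituting into the T equation gives T = -11*P - 50.
Require -11*P - 50 ≤ -105, so P ≥ 5.
The smallest integer in [-5, 12] satisfying this is 5.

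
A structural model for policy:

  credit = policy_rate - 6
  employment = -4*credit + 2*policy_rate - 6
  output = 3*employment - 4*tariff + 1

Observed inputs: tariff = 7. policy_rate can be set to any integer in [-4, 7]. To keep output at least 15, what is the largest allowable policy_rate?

Substituting into the employment equation gives employment = -2*policy_rate + 18.
output becomes -6*policy_rate + 27.
Require -6*policy_rate + 27 ≥ 15, so policy_rate ≤ 2.
The largest integer in [-4, 7] satisfying this is 2.

policy_rate = 2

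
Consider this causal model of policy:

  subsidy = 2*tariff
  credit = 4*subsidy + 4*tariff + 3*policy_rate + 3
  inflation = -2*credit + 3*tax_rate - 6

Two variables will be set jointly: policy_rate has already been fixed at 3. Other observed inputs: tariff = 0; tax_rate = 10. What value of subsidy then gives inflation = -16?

With policy_rate held at 3:
Intervening on subsidy fixes its value directly, overriding its dependence on tariff.
Substituting into the credit equation gives credit = 4*subsidy + 12.
This gives inflation = -8*subsidy.
Solve -8*subsidy = -16: subsidy = -16 / -8 = 2.

subsidy = 2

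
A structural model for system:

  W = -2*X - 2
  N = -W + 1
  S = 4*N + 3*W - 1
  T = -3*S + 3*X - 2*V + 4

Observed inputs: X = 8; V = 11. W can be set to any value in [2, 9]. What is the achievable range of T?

3 to 24

Intervening on W fixes its value directly, overriding its dependence on X.
Substituting into the S equation gives S = -W + 3.
This gives T = 3*W - 3.
Linear in W, so extremes are at the endpoints: W = 2 gives T = 3; W = 9 gives T = 24.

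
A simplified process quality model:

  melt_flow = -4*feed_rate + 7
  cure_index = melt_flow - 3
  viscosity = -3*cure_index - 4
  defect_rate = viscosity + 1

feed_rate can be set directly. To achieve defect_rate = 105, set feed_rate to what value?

feed_rate = 10

Substituting into the cure_index equation gives cure_index = -4*feed_rate + 4.
Substituting into the viscosity equation gives viscosity = 12*feed_rate - 16.
defect_rate becomes 12*feed_rate - 15.
Solve 12*feed_rate - 15 = 105: feed_rate = (105 + 15) / 12 = 10.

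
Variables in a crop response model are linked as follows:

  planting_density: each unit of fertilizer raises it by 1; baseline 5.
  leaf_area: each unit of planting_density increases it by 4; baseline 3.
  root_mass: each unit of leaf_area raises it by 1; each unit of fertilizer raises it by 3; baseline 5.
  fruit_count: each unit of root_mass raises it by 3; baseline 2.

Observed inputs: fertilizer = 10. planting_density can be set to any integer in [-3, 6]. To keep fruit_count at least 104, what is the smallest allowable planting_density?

Intervening on planting_density fixes its value directly, overriding its dependence on fertilizer.
Substituting into the root_mass equation gives root_mass = 4*planting_density + 38.
This gives fruit_count = 12*planting_density + 116.
Require 12*planting_density + 116 ≥ 104, so planting_density ≥ -1.
The smallest integer in [-3, 6] satisfying this is -1.

planting_density = -1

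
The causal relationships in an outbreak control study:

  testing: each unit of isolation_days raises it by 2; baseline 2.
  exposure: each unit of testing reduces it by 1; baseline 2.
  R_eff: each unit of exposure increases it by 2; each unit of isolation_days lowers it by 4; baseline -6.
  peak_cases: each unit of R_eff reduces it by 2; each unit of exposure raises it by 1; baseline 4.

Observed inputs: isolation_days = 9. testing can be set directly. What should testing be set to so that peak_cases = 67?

Intervening on testing fixes its value directly, overriding its dependence on isolation_days.
Substituting into the R_eff equation gives R_eff = -2*testing - 38.
So peak_cases = 3*testing + 82.
Solve 3*testing + 82 = 67: testing = (67 - 82) / 3 = -5.

testing = -5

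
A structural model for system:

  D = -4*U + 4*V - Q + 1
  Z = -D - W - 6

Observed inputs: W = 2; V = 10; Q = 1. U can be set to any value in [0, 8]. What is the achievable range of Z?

-48 to -16

Substituting into the D equation gives D = -4*U + 40.
Substituting into the Z equation gives Z = 4*U - 48.
Linear in U, so extremes are at the endpoints: U = 0 gives Z = -48; U = 8 gives Z = -16.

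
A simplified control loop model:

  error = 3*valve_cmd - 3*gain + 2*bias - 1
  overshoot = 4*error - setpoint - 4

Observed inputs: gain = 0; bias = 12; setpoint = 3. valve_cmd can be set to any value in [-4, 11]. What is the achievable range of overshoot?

37 to 217

Substituting into the error equation gives error = 3*valve_cmd + 23.
This gives overshoot = 12*valve_cmd + 85.
Linear in valve_cmd, so extremes are at the endpoints: valve_cmd = -4 gives overshoot = 37; valve_cmd = 11 gives overshoot = 217.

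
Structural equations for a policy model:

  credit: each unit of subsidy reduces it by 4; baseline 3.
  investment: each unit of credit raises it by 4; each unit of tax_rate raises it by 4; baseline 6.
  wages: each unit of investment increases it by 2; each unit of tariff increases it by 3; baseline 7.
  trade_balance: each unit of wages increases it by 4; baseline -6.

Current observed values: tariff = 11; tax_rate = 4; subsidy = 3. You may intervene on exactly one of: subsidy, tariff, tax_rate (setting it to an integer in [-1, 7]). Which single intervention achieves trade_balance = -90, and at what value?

Intervening on subsidy: trade_balance = -128*subsidy + 426. Reaching -90 requires subsidy = 129/32, not an integer.
Intervening on tariff: with other inputs at their observed values, trade_balance = 12*tariff - 90. Solving for -90 gives tariff = 0, within [-1, 7].
Intervening on tax_rate: trade_balance = 32*tax_rate - 86. Reaching -90 requires tax_rate = -1/8, not an integer.

set tariff = 0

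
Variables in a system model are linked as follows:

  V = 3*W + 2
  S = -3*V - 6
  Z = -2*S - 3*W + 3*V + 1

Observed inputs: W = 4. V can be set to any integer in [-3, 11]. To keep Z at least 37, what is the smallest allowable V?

V = 4

Intervening on V fixes its value directly, overriding its dependence on W.
Substituting into the Z equation gives Z = 9*V + 1.
Require 9*V + 1 ≥ 37, so V ≥ 4.
The smallest integer in [-3, 11] satisfying this is 4.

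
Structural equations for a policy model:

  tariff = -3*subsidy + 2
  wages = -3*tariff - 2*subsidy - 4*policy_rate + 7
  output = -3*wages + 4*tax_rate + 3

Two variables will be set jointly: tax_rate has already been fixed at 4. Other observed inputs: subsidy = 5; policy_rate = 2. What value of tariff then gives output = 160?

tariff = 12

With tax_rate held at 4:
Intervening on tariff fixes its value directly, overriding its dependence on subsidy.
Substituting into the wages equation gives wages = -3*tariff - 11.
output becomes 9*tariff + 52.
Solve 9*tariff + 52 = 160: tariff = (160 - 52) / 9 = 12.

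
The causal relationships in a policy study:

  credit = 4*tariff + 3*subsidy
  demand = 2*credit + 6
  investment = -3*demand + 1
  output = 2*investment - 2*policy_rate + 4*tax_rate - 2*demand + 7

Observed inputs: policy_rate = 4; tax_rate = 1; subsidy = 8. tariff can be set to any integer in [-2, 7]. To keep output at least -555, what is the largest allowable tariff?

tariff = 2

Substituting into the credit equation gives credit = 4*tariff + 24.
So demand = 8*tariff + 54.
Substituting into the investment equation gives investment = -24*tariff - 161.
output becomes -64*tariff - 427.
Require -64*tariff - 427 ≥ -555, so tariff ≤ 2.
The largest integer in [-2, 7] satisfying this is 2.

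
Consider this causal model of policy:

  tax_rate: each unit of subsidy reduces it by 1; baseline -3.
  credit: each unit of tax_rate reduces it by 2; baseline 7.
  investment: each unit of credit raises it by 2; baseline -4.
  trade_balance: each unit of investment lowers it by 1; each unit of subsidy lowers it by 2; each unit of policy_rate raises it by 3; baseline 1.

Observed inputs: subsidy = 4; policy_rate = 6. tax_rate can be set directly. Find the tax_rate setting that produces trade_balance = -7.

Intervening on tax_rate fixes its value directly, overriding its dependence on subsidy.
Substituting into the investment equation gives investment = -4*tax_rate + 10.
This gives trade_balance = 4*tax_rate + 1.
Solve 4*tax_rate + 1 = -7: tax_rate = (-7 - 1) / 4 = -2.

tax_rate = -2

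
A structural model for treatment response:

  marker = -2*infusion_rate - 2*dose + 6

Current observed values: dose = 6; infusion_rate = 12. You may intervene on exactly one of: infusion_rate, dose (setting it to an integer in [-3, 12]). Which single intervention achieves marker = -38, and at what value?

set dose = 10

Intervening on infusion_rate: marker = -2*infusion_rate - 6. Reaching -38 requires infusion_rate = 16, outside [-3, 12].
Intervening on dose: with other inputs at their observed values, marker = -2*dose - 18. Solving for -38 gives dose = 10, within [-3, 12].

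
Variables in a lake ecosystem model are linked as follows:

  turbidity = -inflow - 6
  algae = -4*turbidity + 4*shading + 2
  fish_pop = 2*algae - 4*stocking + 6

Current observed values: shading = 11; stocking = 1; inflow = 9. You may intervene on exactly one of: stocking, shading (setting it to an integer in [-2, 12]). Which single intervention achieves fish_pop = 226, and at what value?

set stocking = -2

Intervening on stocking: with other inputs at their observed values, fish_pop = -4*stocking + 218. Solving for 226 gives stocking = -2, within [-2, 12].
Intervening on shading: fish_pop = 8*shading + 126. Reaching 226 requires shading = 25/2, not an integer.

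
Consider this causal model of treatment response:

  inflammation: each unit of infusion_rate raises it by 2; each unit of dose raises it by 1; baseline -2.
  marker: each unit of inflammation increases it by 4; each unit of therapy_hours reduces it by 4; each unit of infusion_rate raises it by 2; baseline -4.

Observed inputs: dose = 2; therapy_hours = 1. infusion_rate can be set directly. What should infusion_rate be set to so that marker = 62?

infusion_rate = 7

Substituting into the inflammation equation gives inflammation = 2*infusion_rate.
Substituting into the marker equation gives marker = 10*infusion_rate - 8.
Solve 10*infusion_rate - 8 = 62: infusion_rate = (62 + 8) / 10 = 7.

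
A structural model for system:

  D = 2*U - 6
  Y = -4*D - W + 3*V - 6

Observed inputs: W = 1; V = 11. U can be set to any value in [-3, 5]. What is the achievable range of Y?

10 to 74

Substituting into the Y equation gives Y = -8*U + 50.
Linear in U, so extremes are at the endpoints: U = -3 gives Y = 74; U = 5 gives Y = 10.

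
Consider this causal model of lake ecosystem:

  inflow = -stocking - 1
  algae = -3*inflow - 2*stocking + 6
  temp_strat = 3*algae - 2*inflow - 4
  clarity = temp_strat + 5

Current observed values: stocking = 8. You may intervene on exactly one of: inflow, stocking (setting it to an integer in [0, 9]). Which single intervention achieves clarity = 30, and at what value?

set stocking = 0

Intervening on inflow: clarity = -11*inflow - 29. Reaching 30 requires inflow = -59/11, not an integer.
Intervening on stocking: with other inputs at their observed values, clarity = 5*stocking + 30. Solving for 30 gives stocking = 0, within [0, 9].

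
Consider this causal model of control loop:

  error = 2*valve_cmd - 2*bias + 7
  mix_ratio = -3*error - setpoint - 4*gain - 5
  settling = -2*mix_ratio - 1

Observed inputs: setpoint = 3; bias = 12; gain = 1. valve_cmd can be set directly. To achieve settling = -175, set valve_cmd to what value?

Substituting into the error equation gives error = 2*valve_cmd - 17.
Substituting into the mix_ratio equation gives mix_ratio = -6*valve_cmd + 39.
Substituting into the settling equation gives settling = 12*valve_cmd - 79.
Solve 12*valve_cmd - 79 = -175: valve_cmd = (-175 + 79) / 12 = -8.

valve_cmd = -8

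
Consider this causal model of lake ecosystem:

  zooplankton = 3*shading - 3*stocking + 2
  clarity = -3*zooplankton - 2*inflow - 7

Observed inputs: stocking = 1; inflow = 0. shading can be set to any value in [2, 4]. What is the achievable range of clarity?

-40 to -22

Substituting into the zooplankton equation gives zooplankton = 3*shading - 1.
clarity becomes -9*shading - 4.
Linear in shading, so extremes are at the endpoints: shading = 2 gives clarity = -22; shading = 4 gives clarity = -40.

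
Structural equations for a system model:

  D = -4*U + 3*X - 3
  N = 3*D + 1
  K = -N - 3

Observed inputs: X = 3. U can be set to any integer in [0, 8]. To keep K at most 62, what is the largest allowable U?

U = 7

Substituting into the D equation gives D = -4*U + 6.
This gives N = -12*U + 19.
Substituting into the K equation gives K = 12*U - 22.
Require 12*U - 22 ≤ 62, so U ≤ 7.
The largest integer in [0, 8] satisfying this is 7.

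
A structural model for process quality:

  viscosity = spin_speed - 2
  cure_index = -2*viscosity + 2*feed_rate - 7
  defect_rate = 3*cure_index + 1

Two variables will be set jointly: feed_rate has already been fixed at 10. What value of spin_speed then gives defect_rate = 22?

spin_speed = 5

With feed_rate held at 10:
Substituting into the cure_index equation gives cure_index = -2*spin_speed + 17.
Substituting into the defect_rate equation gives defect_rate = -6*spin_speed + 52.
Solve -6*spin_speed + 52 = 22: spin_speed = (22 - 52) / -6 = 5.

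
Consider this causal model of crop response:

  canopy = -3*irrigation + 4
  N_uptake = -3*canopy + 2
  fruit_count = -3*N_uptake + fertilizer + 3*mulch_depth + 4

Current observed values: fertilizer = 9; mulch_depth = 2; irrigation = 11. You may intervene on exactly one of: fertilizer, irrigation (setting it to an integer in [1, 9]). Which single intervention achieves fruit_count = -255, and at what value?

set fertilizer = 2

Intervening on fertilizer: with other inputs at their observed values, fruit_count = fertilizer - 257. Solving for -255 gives fertilizer = 2, within [1, 9].
Intervening on irrigation: fruit_count = -27*irrigation + 49. Reaching -255 requires irrigation = 304/27, not an integer.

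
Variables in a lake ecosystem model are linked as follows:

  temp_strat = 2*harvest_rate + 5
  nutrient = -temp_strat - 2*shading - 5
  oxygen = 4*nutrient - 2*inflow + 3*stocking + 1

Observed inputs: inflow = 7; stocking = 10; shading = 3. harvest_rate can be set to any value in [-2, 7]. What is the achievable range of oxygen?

-103 to -31

Substituting into the nutrient equation gives nutrient = -2*harvest_rate - 16.
Substituting into the oxygen equation gives oxygen = -8*harvest_rate - 47.
Linear in harvest_rate, so extremes are at the endpoints: harvest_rate = -2 gives oxygen = -31; harvest_rate = 7 gives oxygen = -103.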